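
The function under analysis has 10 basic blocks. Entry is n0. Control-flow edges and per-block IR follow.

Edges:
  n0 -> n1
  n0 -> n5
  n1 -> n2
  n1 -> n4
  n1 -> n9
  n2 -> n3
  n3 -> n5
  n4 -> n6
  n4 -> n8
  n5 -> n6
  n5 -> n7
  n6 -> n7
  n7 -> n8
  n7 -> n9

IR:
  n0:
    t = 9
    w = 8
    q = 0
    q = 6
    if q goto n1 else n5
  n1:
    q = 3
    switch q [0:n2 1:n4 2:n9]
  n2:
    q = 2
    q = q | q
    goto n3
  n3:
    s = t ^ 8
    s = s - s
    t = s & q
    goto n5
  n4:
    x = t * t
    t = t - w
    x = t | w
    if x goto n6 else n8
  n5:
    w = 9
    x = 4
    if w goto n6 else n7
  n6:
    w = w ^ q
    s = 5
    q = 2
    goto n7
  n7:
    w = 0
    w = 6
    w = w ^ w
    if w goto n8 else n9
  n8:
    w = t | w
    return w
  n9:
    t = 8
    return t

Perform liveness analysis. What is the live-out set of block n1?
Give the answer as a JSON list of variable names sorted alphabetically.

Block summaries:
  n0: def={q,t,w} ue=∅
  n1: def={q} ue=∅
  n2: def={q} ue=∅
  n3: def={s,t} ue={q,t}
  n4: def={t,x} ue={t,w}
  n5: def={w,x} ue=∅
  n6: def={q,s,w} ue={q,w}
  n7: def={w} ue=∅
  n8: def={w} ue={t,w}
  n9: def={t} ue=∅

Liveness:
  n0 li=∅ lo={q,t,w}
  n1 li={t,w} lo={q,t,w}
  n2 li={t} lo={q,t}
  n3 li={q,t} lo={q,t}
  n4 li={q,t,w} lo={q,t,w}
  n5 li={q,t} lo={q,t,w}
  n6 li={q,t,w} lo={t}
  n7 li={t} lo={t,w}
  n8 li={t,w} lo=∅
  n9 li=∅ lo=∅

live-out(n1) = ["q", "t", "w"]

Answer: ["q", "t", "w"]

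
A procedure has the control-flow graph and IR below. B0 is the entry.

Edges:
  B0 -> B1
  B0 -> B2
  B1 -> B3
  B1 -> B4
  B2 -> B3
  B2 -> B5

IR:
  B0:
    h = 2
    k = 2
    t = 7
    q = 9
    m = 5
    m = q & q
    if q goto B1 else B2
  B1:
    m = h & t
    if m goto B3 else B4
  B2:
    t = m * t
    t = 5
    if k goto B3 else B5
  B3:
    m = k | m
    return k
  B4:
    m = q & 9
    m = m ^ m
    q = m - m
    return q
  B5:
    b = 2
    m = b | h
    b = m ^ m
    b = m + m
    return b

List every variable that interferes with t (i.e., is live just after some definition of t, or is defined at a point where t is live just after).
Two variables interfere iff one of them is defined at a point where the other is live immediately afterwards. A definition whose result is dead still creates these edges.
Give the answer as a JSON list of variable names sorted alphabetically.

def/use:
  B0: {h,k,m,q,t} / ∅
  B1: {m} / {h,t}
  B2: {t} / {k,m,t}
  B3: {m} / {k,m}
  B4: {m,q} / {q}
  B5: {b,m} / {h}

Live sets:
  live B0: ∅→{h,k,m,q,t}
  live B1: {h,k,q,t}→{k,m,q}
  live B2: {h,k,m,t}→{h,k,m}
  live B3: {k,m}→∅
  live B4: {q}→∅
  live B5: {h}→∅

Interfere edges:
  b — {h,m}
  h — {b,k,m,q,t}
  k — {h,m,q,t}
  m — {b,h,k,q,t}
  q — {h,k,m,t}
  t — {h,k,m,q}

N(t) = ["h", "k", "m", "q"]

Answer: ["h", "k", "m", "q"]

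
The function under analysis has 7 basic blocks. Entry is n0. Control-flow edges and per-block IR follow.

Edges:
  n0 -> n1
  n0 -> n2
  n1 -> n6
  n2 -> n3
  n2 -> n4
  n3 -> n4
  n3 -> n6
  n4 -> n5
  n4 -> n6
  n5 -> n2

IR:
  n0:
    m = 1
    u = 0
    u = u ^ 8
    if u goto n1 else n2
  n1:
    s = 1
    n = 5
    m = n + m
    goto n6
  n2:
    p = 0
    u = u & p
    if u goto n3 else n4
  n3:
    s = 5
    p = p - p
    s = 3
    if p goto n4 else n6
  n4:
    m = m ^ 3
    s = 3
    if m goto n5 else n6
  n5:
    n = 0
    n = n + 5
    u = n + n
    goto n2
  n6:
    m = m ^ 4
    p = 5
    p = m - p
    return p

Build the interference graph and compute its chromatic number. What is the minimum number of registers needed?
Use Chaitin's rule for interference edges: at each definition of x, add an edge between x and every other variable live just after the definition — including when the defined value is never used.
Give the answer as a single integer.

Answer: 3

Analysis:
def/use:
  n0: def={m,u} ue=∅
  n1: def={m,n,s} ue={m}
  n2: def={p,u} ue={u}
  n3: def={p,s} ue={p}
  n4: def={m,s} ue={m}
  n5: def={n,u} ue=∅
  n6: def={m,p} ue={m}

Liveness:
  n0 li=∅ lo={m,u}
  n1 li={m} lo={m}
  n2 li={m,u} lo={m,p}
  n3 li={m,p} lo={m}
  n4 li={m} lo={m}
  n5 li={m} lo={m,u}
  n6 li={m} lo=∅

Interfere edges:
  m↔{n,p,s,u}
  n↔{m}
  p↔{m,s,u}
  s↔{m,p}
  u↔{m,p}

Colouring:
  clique {m,p,s} ⇒ need ≥ 3
  assign m→r0 n→r1 p→r1 s→r2 u→r2 — no edge inside a register ⇒ χ ≤ 3
  χ = 3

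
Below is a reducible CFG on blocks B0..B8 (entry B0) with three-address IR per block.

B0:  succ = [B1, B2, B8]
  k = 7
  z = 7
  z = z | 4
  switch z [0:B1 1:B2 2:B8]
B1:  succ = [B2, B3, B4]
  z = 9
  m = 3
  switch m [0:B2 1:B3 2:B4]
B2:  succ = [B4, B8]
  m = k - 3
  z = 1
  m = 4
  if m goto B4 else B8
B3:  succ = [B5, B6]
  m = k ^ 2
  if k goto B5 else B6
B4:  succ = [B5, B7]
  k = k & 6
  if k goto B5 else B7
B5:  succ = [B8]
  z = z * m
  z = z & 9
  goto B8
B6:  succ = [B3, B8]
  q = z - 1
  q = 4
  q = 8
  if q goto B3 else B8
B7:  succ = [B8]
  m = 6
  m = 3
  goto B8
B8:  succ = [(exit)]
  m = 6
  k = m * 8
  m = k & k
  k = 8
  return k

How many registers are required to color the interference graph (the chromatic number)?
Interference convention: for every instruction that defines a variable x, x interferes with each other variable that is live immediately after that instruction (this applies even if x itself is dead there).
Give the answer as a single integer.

Per-block:
  B0 def {k,z} use ∅
  B1 def {m,z} use ∅
  B2 def {m,z} use {k}
  B3 def {m} use {k}
  B4 def {k} use {k}
  B5 def {z} use {m,z}
  B6 def {q} use {z}
  B7 def {m} use ∅
  B8 def {k,m} use ∅

Live sets:
  B0 li=∅ lo={k}
  B1 li={k} lo={k,m,z}
  B2 li={k} lo={k,m,z}
  B3 li={k,z} lo={k,m,z}
  B4 li={k,m,z} lo={m,z}
  B5 li={m,z} lo=∅
  B6 li={k,z} lo={k,z}
  B7 li=∅ lo=∅
  B8 li=∅ lo=∅

Conflict graph:
  k — {m,q,z}
  m — {k,z}
  q — {k,z}
  z — {k,m,q}

Registers:
  lower bound: {k,m,z} mutually conflict ⇒ χ ≥ 3
  assign k→r0 m→r2 q→r2 z→r1 — no edge inside a register ⇒ χ ≤ 3
  χ = 3

Answer: 3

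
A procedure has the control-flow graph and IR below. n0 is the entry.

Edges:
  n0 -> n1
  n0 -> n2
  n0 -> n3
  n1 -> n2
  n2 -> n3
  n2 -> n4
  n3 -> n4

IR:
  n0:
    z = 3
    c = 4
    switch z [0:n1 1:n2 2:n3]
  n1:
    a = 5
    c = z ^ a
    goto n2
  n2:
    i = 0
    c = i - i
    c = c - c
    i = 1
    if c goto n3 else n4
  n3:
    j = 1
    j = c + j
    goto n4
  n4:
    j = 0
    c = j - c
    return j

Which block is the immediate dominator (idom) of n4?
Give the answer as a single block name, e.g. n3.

idom tree: n1←n0 n2←n0 n3←n0 n4←n0
Dom∩ at merges:
  n2: preds {n0,n1}: {n0} ∩ {n0,n1} = {n0}; idom=n0
  n3: preds {n0,n2}: {n0} ∩ {n0,n2} = {n0}; idom=n0
  n4: preds {n2,n3}: {n0,n2} ∩ {n0,n3} = {n0}; idom=n0

idom(n4) = n0

Answer: n0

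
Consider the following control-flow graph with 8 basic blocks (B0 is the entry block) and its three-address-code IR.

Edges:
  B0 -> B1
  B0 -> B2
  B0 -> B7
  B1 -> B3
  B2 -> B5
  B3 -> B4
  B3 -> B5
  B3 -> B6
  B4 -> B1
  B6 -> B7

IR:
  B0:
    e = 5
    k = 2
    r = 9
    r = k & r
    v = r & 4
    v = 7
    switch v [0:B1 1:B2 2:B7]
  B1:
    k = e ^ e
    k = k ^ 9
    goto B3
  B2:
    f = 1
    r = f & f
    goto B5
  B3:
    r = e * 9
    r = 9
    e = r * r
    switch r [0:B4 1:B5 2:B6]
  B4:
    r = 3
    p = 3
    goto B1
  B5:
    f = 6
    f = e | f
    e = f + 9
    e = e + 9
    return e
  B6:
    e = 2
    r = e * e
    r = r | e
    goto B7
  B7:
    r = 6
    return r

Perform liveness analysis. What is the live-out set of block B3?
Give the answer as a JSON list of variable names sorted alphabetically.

Answer: ["e"]

Working:
Block summaries:
  B0 def {e,k,r,v} use ∅
  B1 def {k} use {e}
  B2 def {f,r} use ∅
  B3 def {e,r} use {e}
  B4 def {p,r} use ∅
  B5 def {e,f} use {e}
  B6 def {e,r} use ∅
  B7 def {r} use ∅

Backward fixpoint:
  live B0: ∅→{e}
  live B1: {e}→{e}
  live B2: {e}→{e}
  live B3: {e}→{e}
  live B4: {e}→{e}
  live B5: {e}→∅
  live B6: ∅→∅
  live B7: ∅→∅

live-out(B3) = ["e"]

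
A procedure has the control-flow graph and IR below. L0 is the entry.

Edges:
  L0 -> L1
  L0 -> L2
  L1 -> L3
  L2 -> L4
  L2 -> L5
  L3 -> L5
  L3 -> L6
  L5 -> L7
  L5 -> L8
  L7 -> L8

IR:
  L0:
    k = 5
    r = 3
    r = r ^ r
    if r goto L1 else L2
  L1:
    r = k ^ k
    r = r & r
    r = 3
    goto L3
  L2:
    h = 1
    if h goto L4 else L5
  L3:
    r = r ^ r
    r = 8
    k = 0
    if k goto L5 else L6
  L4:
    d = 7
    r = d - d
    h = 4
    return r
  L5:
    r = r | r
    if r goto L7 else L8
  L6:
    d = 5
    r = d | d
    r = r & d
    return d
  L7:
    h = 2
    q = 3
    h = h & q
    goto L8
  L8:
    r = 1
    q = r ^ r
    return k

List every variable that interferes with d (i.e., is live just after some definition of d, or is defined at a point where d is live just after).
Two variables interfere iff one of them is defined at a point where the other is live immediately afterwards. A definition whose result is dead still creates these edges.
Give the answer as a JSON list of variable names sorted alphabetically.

Per-block:
  L0 def {k,r} use ∅
  L1 def {r} use {k}
  L2 def {h} use ∅
  L3 def {k,r} use {r}
  L4 def {d,h,r} use ∅
  L5 def {r} use {r}
  L6 def {d,r} use ∅
  L7 def {h,q} use ∅
  L8 def {q,r} use {k}

Liveness:
  L0: in=∅ out={k,r}
  L1: in={k} out={r}
  L2: in={k,r} out={k,r}
  L3: in={r} out={k,r}
  L4: in=∅ out=∅
  L5: in={k,r} out={k}
  L6: in=∅ out=∅
  L7: in={k} out={k}
  L8: in={k} out=∅

Interfere edges:
  d: {r}
  h: {k,q,r}
  k: {h,q,r}
  q: {h,k}
  r: {d,h,k}

N(d) = ["r"]

Answer: ["r"]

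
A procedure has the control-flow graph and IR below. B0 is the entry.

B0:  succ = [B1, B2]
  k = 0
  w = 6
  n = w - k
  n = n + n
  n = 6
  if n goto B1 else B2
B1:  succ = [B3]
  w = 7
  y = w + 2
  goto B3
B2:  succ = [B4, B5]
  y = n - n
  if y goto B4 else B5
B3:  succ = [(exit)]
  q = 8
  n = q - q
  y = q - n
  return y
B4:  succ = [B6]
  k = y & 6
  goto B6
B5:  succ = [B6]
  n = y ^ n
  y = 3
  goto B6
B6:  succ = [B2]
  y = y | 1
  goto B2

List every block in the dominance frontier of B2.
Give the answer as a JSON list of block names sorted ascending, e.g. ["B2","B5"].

idom tree: B1←B0 B2←B0 B3←B1 B4←B2 B5←B2 B6←B2
Dom∩ at merges:
  B2: preds {B0,B6}: {B0} ∩ {B0,B2,B6} = {B0}; idom=B0
  B6: preds {B4,B5}: {B0,B2,B4} ∩ {B0,B2,B5} = {B0,B2}; idom=B2

DF walk-up:
  B2←B0: walk · to B0
  B2←B6: walk B6→B2 to B0
  B6←B4: walk B4 to B2
  B6←B5: walk B5 to B2
  B0 → ∅
  B1 → ∅
  B2 → {B2}
  B3 → ∅
  B4 → {B6}
  B5 → {B6}
  B6 → {B2}

DF(B2) = ["B2"]

Answer: ["B2"]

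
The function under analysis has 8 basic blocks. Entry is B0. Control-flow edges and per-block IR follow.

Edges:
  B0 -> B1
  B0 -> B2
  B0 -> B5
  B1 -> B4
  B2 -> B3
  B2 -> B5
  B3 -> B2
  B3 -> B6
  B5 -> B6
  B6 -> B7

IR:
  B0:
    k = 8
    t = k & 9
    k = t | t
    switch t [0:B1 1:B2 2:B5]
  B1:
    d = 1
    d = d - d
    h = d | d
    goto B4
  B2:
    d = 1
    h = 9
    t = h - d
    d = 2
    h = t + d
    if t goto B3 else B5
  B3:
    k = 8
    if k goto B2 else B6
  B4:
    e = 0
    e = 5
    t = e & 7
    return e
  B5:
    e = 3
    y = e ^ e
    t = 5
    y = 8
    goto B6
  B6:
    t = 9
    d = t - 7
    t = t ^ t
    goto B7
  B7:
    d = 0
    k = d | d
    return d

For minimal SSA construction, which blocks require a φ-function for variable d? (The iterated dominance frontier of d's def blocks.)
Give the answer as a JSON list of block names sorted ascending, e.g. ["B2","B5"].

Answer: ["B2", "B5", "B6"]

Working:
idom tree: B1←B0 B2←B0 B3←B2 B4←B1 B5←B0 B6←B0 B7←B6
Join-block Dom:
  B2: preds {B0,B3}: {B0} ∩ {B0,B2,B3} = {B0}; idom=B0
  B5: preds {B0,B2}: {B0} ∩ {B0,B2} = {B0}; idom=B0
  B6: preds {B3,B5}: {B0,B2,B3} ∩ {B0,B5} = {B0}; idom=B0

DF derivation:
  join B2 pred B0: · stop@B0
  join B2 pred B3: B3→B2 stop@B0
  join B5 pred B0: · stop@B0
  join B5 pred B2: B2 stop@B0
  join B6 pred B3: B3→B2 stop@B0
  join B6 pred B5: B5 stop@B0
  DF(B0)=∅
  DF(B1)=∅
  DF(B2)={B2,B5,B6}
  DF(B3)={B2,B6}
  DF(B4)=∅
  DF(B5)={B6}
  DF(B6)=∅
  DF(B7)=∅

φ for d: defs {B1,B2,B6,B7}
  DF⁺ = {B2,B5,B6}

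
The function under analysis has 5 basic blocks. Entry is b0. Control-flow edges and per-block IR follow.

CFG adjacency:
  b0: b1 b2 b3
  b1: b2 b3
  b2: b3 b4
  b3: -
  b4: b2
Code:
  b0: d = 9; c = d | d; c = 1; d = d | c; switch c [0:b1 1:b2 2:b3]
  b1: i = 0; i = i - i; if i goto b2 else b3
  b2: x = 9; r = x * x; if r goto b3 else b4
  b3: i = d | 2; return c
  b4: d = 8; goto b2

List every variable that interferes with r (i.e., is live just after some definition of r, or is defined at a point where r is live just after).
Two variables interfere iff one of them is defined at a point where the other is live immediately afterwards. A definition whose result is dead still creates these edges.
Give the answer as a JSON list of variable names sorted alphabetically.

Block summaries:
  b0: {c,d} / ∅
  b1: {i} / ∅
  b2: {r,x} / ∅
  b3: {i} / {c,d}
  b4: {d} / ∅

Backward fixpoint:
  live b0: ∅→{c,d}
  live b1: {c,d}→{c,d}
  live b2: {c,d}→{c,d}
  live b3: {c,d}→∅
  live b4: {c}→{c,d}

Interference:
  c — {d,i,r,x}
  d — {c,i,r,x}
  i — {c,d}
  r — {c,d}
  x — {c,d}

N(r) = ["c", "d"]

Answer: ["c", "d"]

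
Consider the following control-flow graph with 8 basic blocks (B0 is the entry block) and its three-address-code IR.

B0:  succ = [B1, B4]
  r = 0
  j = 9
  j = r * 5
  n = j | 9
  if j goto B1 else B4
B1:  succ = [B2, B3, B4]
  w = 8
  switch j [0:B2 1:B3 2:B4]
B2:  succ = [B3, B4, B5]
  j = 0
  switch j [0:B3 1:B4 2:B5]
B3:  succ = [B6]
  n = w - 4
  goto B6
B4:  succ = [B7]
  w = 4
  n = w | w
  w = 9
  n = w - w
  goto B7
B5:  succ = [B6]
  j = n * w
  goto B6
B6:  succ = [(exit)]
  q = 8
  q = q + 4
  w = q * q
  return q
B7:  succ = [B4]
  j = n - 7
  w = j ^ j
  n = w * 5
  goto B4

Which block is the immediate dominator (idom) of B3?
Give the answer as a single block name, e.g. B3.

Answer: B1

Derivation:
idom tree: B1←B0 B2←B1 B3←B1 B4←B0 B5←B2 B6←B1 B7←B4
Join-block Dom:
  B3: preds {B1,B2}: {B0,B1} ∩ {B0,B1,B2} = {B0,B1}; idom=B1
  B4: preds {B0,B1,B2,B7}: {B0} ∩ {B0,B1} ∩ {B0,B1,B2} ∩ {B0,B4,B7} = {B0}; idom=B0
  B6: preds {B3,B5}: {B0,B1,B3} ∩ {B0,B1,B2,B5} = {B0,B1}; idom=B1

idom(B3) = B1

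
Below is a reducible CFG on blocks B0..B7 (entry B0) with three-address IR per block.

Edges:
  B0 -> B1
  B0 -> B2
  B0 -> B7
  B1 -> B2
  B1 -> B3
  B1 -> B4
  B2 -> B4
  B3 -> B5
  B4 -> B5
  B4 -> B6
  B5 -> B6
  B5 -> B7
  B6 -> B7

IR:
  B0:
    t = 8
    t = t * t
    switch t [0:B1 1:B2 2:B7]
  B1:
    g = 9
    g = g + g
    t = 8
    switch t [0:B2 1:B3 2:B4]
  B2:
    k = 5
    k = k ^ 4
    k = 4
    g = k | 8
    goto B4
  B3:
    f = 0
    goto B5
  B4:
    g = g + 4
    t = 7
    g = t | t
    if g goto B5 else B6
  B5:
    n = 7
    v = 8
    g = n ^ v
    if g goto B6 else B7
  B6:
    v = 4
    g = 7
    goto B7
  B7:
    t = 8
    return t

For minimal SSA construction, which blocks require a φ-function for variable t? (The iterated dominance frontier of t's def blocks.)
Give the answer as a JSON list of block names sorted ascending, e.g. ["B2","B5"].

Answer: ["B2", "B4", "B5", "B6", "B7"]

Derivation:
idom tree: B1←B0 B2←B0 B3←B1 B4←B0 B5←B0 B6←B0 B7←B0
Dom at joins:
  B2: preds {B0,B1}: {B0} ∩ {B0,B1} = {B0}; idom=B0
  B4: preds {B1,B2}: {B0,B1} ∩ {B0,B2} = {B0}; idom=B0
  B5: preds {B3,B4}: {B0,B1,B3} ∩ {B0,B4} = {B0}; idom=B0
  B6: preds {B4,B5}: {B0,B4} ∩ {B0,B5} = {B0}; idom=B0
  B7: preds {B0,B5,B6}: {B0} ∩ {B0,B5} ∩ {B0,B6} = {B0}; idom=B0

Frontier:
  B2←B0: walk · to B0
  B2←B1: walk B1 to B0
  B4←B1: walk B1 to B0
  B4←B2: walk B2 to B0
  B5←B3: walk B3→B1 to B0
  B5←B4: walk B4 to B0
  B6←B4: walk B4 to B0
  B6←B5: walk B5 to B0
  B7←B0: walk · to B0
  B7←B5: walk B5 to B0
  B7←B6: walk B6 to B0
  DF(B0)=∅
  DF(B1)={B2,B4,B5}
  DF(B2)={B4}
  DF(B3)={B5}
  DF(B4)={B5,B6}
  DF(B5)={B6,B7}
  DF(B6)={B7}
  DF(B7)=∅

φ for t: defs {B0,B1,B4,B7}
  DF⁺ = {B2,B4,B5,B6,B7}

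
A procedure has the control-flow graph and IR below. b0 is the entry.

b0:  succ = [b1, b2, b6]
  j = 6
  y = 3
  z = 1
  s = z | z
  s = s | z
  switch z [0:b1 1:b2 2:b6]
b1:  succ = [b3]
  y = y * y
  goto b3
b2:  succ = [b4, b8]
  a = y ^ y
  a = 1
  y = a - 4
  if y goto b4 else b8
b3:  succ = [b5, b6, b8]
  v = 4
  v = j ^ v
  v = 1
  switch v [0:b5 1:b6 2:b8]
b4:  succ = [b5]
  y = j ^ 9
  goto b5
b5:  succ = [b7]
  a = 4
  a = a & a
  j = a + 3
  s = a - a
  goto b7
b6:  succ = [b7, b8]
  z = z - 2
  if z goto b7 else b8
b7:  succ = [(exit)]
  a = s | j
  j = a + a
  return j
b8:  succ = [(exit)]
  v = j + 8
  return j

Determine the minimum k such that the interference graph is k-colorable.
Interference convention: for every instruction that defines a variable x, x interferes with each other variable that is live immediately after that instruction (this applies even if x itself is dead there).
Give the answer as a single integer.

Answer: 4

Analysis:
Per-block:
  b0: {j,s,y,z} / ∅
  b1: {y} / {y}
  b2: {a,y} / {y}
  b3: {v} / {j}
  b4: {y} / {j}
  b5: {a,j,s} / ∅
  b6: {z} / {z}
  b7: {a,j} / {j,s}
  b8: {v} / {j}

Backward fixpoint:
  b0 li=∅ lo={j,s,y,z}
  b1 li={j,s,y,z} lo={j,s,z}
  b2 li={j,y} lo={j}
  b3 li={j,s,z} lo={j,s,z}
  b4 li={j} lo=∅
  b5 li=∅ lo={j,s}
  b6 li={j,s,z} lo={j,s}
  b7 li={j,s} lo=∅
  b8 li={j} lo=∅

Interference:
  a↔{j}
  j↔{a,s,v,y,z}
  s↔{j,v,y,z}
  v↔{j,s,z}
  y↔{j,s,z}
  z↔{j,s,v,y}

Registers:
  {j,s,v,z} pairwise interfere (4-clique) ⇒ χ ≥ 4
  assign a→c1 j→c0 s→c1 v→c3 y→c3 z→c2 — no edge inside a register ⇒ χ ≤ 4
  χ = 4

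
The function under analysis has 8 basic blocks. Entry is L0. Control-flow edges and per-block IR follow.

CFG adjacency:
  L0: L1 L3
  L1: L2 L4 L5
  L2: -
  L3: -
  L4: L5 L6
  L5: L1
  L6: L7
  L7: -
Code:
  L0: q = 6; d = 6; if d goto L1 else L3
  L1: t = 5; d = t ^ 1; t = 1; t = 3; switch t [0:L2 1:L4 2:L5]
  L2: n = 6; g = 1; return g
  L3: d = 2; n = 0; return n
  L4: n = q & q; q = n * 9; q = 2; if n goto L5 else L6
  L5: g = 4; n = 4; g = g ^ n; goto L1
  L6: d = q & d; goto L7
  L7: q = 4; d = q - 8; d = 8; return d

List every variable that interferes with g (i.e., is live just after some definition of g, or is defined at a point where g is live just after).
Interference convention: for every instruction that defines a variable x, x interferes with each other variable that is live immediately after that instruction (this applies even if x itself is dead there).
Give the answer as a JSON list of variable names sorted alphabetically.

Answer: ["n", "q"]

Analysis:
Block summaries:
  L0: def={d,q} ue=∅
  L1: def={d,t} ue=∅
  L2: def={g,n} ue=∅
  L3: def={d,n} ue=∅
  L4: def={n,q} ue={q}
  L5: def={g,n} ue=∅
  L6: def={d} ue={d,q}
  L7: def={d,q} ue=∅

Live sets:
  L0: in=∅ out={q}
  L1: in={q} out={d,q}
  L2: in=∅ out=∅
  L3: in=∅ out=∅
  L4: in={d,q} out={d,q}
  L5: in={q} out={q}
  L6: in={d,q} out=∅
  L7: in=∅ out=∅

Conflict graph:
  d — {n,q,t}
  g — {n,q}
  n — {d,g,q}
  q — {d,g,n,t}
  t — {d,q}

N(g) = ["n", "q"]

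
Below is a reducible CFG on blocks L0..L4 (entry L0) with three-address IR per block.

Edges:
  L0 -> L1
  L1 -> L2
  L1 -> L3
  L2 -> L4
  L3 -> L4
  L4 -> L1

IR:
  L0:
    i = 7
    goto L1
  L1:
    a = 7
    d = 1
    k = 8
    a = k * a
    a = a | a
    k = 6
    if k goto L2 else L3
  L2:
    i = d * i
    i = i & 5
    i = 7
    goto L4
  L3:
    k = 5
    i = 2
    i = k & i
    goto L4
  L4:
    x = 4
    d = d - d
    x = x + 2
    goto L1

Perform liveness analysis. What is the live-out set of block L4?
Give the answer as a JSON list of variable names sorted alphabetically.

Answer: ["i"]

Derivation:
Per-block:
  L0: def={i} ue=∅
  L1: def={a,d,k} ue=∅
  L2: def={i} ue={d,i}
  L3: def={i,k} ue=∅
  L4: def={d,x} ue={d}

Liveness:
  live L0: ∅→{i}
  live L1: {i}→{d,i}
  live L2: {d,i}→{d,i}
  live L3: {d}→{d,i}
  live L4: {d,i}→{i}

live-out(L4) = ["i"]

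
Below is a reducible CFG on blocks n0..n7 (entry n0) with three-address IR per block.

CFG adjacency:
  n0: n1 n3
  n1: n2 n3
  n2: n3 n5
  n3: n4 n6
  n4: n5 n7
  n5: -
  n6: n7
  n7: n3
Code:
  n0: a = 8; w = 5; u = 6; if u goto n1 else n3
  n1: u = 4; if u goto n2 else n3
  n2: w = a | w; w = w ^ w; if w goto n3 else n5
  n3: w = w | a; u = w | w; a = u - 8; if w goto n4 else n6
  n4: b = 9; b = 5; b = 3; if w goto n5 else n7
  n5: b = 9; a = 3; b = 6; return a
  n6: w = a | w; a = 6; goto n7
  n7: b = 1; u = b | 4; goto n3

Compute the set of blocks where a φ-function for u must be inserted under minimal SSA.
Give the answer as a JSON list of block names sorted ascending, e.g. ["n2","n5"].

idom tree: n1←n0 n2←n1 n3←n0 n4←n3 n5←n0 n6←n3 n7←n3
Join-block Dom:
  n3: preds {n0,n1,n2,n7}: {n0} ∩ {n0,n1} ∩ {n0,n1,n2} ∩ {n0,n3,n7} = {n0}; idom=n0
  n5: preds {n2,n4}: {n0,n1,n2} ∩ {n0,n3,n4} = {n0}; idom=n0
  n7: preds {n4,n6}: {n0,n3,n4} ∩ {n0,n3,n6} = {n0,n3}; idom=n3

DF derivation:
  n3←n0: walk · to n0
  n3←n1: walk n1 to n0
  n3←n2: walk n2→n1 to n0
  n3←n7: walk n7→n3 to n0
  n5←n2: walk n2→n1 to n0
  n5←n4: walk n4→n3 to n0
  n7←n4: walk n4 to n3
  n7←n6: walk n6 to n3
  DF(n0)=∅
  DF(n1)={n3,n5}
  DF(n2)={n3,n5}
  DF(n3)={n3,n5}
  DF(n4)={n5,n7}
  DF(n5)=∅
  DF(n6)={n7}
  DF(n7)={n3}

φ for u: defs {n0,n1,n3,n7}
  DF⁺ = {n3,n5}

Answer: ["n3", "n5"]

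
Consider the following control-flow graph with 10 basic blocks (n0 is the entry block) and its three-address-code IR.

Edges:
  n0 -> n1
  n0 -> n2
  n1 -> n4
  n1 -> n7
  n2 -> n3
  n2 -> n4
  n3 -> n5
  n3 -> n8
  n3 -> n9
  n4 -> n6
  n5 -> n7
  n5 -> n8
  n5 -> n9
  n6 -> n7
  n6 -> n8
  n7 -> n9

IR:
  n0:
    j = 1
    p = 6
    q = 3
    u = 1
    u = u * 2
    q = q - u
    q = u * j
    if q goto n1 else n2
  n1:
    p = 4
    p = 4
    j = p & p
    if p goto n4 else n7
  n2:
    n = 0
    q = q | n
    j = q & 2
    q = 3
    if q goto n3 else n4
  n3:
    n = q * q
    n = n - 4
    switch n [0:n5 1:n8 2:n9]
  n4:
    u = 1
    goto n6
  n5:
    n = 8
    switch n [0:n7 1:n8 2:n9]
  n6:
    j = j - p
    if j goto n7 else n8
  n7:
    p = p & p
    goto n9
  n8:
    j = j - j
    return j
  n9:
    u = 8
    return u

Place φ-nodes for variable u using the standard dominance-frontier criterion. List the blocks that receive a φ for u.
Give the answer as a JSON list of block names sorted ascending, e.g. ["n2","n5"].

Answer: ["n7", "n8", "n9"]

Derivation:
idom tree: n1←n0 n2←n0 n3←n2 n4←n0 n5←n3 n6←n4 n7←n0 n8←n0 n9←n0
Dom at joins:
  n4: preds {n1,n2}: {n0,n1} ∩ {n0,n2} = {n0}; idom=n0
  n7: preds {n1,n5,n6}: {n0,n1} ∩ {n0,n2,n3,n5} ∩ {n0,n4,n6} = {n0}; idom=n0
  n8: preds {n3,n5,n6}: {n0,n2,n3} ∩ {n0,n2,n3,n5} ∩ {n0,n4,n6} = {n0}; idom=n0
  n9: preds {n3,n5,n7}: {n0,n2,n3} ∩ {n0,n2,n3,n5} ∩ {n0,n7} = {n0}; idom=n0

Frontier:
  n4←n1: walk n1 to n0
  n4←n2: walk n2 to n0
  n7←n1: walk n1 to n0
  n7←n5: walk n5→n3→n2 to n0
  n7←n6: walk n6→n4 to n0
  n8←n3: walk n3→n2 to n0
  n8←n5: walk n5→n3→n2 to n0
  n8←n6: walk n6→n4 to n0
  n9←n3: walk n3→n2 to n0
  n9←n5: walk n5→n3→n2 to n0
  n9←n7: walk n7 to n0
  DF(n0)=∅
  DF(n1)={n4,n7}
  DF(n2)={n4,n7,n8,n9}
  DF(n3)={n7,n8,n9}
  DF(n4)={n7,n8}
  DF(n5)={n7,n8,n9}
  DF(n6)={n7,n8}
  DF(n7)={n9}
  DF(n8)=∅
  DF(n9)=∅

φ for u: defs {n0,n4,n9}
  DF⁺ = {n7,n8,n9}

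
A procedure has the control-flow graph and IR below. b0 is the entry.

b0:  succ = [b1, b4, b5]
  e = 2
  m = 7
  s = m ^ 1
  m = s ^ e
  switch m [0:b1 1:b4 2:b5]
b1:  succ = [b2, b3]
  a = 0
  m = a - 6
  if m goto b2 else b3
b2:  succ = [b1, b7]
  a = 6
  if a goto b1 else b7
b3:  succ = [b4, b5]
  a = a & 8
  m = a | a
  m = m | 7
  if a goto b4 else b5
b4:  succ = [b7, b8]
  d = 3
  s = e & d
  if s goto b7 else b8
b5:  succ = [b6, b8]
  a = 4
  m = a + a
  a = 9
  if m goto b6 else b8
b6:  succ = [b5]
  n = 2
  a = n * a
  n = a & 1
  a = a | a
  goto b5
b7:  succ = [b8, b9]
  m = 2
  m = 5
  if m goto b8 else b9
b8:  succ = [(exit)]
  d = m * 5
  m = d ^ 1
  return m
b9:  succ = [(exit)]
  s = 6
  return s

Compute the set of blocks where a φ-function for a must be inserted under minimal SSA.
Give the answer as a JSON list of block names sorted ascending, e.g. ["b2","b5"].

Answer: ["b1", "b4", "b5", "b7", "b8"]

Working:
idom tree: b1←b0 b2←b1 b3←b1 b4←b0 b5←b0 b6←b5 b7←b0 b8←b0 b9←b7
Join-block Dom:
  b1: preds {b0,b2}: {b0} ∩ {b0,b1,b2} = {b0}; idom=b0
  b4: preds {b0,b3}: {b0} ∩ {b0,b1,b3} = {b0}; idom=b0
  b5: preds {b0,b3,b6}: {b0} ∩ {b0,b1,b3} ∩ {b0,b5,b6} = {b0}; idom=b0
  b7: preds {b2,b4}: {b0,b1,b2} ∩ {b0,b4} = {b0}; idom=b0
  b8: preds {b4,b5,b7}: {b0,b4} ∩ {b0,b5} ∩ {b0,b7} = {b0}; idom=b0

DF derivation:
  join b1 pred b0: · stop@b0
  join b1 pred b2: b2→b1 stop@b0
  join b4 pred b0: · stop@b0
  join b4 pred b3: b3→b1 stop@b0
  join b5 pred b0: · stop@b0
  join b5 pred b3: b3→b1 stop@b0
  join b5 pred b6: b6→b5 stop@b0
  join b7 pred b2: b2→b1 stop@b0
  join b7 pred b4: b4 stop@b0
  join b8 pred b4: b4 stop@b0
  join b8 pred b5: b5 stop@b0
  join b8 pred b7: b7 stop@b0
  DF(b0)=∅
  DF(b1)={b1,b4,b5,b7}
  DF(b2)={b1,b7}
  DF(b3)={b4,b5}
  DF(b4)={b7,b8}
  DF(b5)={b5,b8}
  DF(b6)={b5}
  DF(b7)={b8}
  DF(b8)=∅
  DF(b9)=∅

φ for a: defs {b1,b2,b3,b5,b6}
  DF⁺ = {b1,b4,b5,b7,b8}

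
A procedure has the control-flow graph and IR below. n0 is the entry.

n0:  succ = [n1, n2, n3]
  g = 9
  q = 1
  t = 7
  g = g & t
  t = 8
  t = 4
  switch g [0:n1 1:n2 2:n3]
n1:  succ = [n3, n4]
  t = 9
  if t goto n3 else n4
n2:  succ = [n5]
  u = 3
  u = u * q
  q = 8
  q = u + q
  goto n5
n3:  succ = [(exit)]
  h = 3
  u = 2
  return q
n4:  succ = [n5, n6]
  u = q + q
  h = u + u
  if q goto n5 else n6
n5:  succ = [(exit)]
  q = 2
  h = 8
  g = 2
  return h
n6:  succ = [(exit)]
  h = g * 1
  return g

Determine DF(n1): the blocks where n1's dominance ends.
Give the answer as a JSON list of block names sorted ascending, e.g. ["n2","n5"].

Answer: ["n3", "n5"]

Analysis:
idom tree: n1←n0 n2←n0 n3←n0 n4←n1 n5←n0 n6←n4
Dom∩ at merges:
  n3: preds {n0,n1}: {n0} ∩ {n0,n1} = {n0}; idom=n0
  n5: preds {n2,n4}: {n0,n2} ∩ {n0,n1,n4} = {n0}; idom=n0

DF walk-up:
  join n3 pred n0: · stop@n0
  join n3 pred n1: n1 stop@n0
  join n5 pred n2: n2 stop@n0
  join n5 pred n4: n4→n1 stop@n0
  n0: DF=∅
  n1: DF={n3,n5}
  n2: DF={n5}
  n3: DF=∅
  n4: DF={n5}
  n5: DF=∅
  n6: DF=∅

DF(n1) = ["n3", "n5"]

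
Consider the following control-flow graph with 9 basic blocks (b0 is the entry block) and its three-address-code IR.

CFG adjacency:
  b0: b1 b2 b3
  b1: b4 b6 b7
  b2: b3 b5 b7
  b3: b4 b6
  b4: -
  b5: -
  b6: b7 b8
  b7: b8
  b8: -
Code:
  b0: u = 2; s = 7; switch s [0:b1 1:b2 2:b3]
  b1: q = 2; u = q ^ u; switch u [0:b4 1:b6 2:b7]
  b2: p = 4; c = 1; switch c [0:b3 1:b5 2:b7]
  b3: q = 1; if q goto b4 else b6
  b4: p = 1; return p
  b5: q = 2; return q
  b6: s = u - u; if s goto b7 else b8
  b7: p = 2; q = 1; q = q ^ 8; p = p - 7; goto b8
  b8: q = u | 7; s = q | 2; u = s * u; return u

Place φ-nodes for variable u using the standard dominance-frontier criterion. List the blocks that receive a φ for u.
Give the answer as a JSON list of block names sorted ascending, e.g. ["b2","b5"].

Answer: ["b4", "b6", "b7", "b8"]

Analysis:
idom tree: b1←b0 b2←b0 b3←b0 b4←b0 b5←b2 b6←b0 b7←b0 b8←b0
Join-block Dom:
  b3: preds {b0,b2}: {b0} ∩ {b0,b2} = {b0}; idom=b0
  b4: preds {b1,b3}: {b0,b1} ∩ {b0,b3} = {b0}; idom=b0
  b6: preds {b1,b3}: {b0,b1} ∩ {b0,b3} = {b0}; idom=b0
  b7: preds {b1,b2,b6}: {b0,b1} ∩ {b0,b2} ∩ {b0,b6} = {b0}; idom=b0
  b8: preds {b6,b7}: {b0,b6} ∩ {b0,b7} = {b0}; idom=b0

DF walk-up:
  b3←b0: walk · to b0
  b3←b2: walk b2 to b0
  b4←b1: walk b1 to b0
  b4←b3: walk b3 to b0
  b6←b1: walk b1 to b0
  b6←b3: walk b3 to b0
  b7←b1: walk b1 to b0
  b7←b2: walk b2 to b0
  b7←b6: walk b6 to b0
  b8←b6: walk b6 to b0
  b8←b7: walk b7 to b0
  b0 → ∅
  b1 → {b4,b6,b7}
  b2 → {b3,b7}
  b3 → {b4,b6}
  b4 → ∅
  b5 → ∅
  b6 → {b7,b8}
  b7 → {b8}
  b8 → ∅

φ for u: defs {b0,b1,b8}
  DF⁺ = {b4,b6,b7,b8}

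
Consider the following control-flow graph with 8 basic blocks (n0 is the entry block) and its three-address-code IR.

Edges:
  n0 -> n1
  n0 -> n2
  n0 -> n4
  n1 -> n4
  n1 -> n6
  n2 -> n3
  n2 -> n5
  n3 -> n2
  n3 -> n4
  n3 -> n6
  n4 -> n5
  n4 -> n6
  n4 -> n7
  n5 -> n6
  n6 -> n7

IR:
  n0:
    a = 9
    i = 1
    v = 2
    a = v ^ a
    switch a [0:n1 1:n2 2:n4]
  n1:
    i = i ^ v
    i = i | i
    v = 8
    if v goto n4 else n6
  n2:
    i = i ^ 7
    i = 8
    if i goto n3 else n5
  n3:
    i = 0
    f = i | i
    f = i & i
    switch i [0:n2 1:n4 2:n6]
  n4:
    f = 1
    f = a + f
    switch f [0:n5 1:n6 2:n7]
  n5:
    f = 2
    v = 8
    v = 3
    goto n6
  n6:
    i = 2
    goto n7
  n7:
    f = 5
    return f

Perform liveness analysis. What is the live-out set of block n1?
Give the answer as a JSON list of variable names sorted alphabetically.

Answer: ["a"]

Analysis:
def/use:
  n0: {a,i,v} / ∅
  n1: {i,v} / {i,v}
  n2: {i} / {i}
  n3: {f,i} / ∅
  n4: {f} / {a}
  n5: {f,v} / ∅
  n6: {i} / ∅
  n7: {f} / ∅

Backward fixpoint:
  live n0: ∅→{a,i,v}
  live n1: {a,i,v}→{a}
  live n2: {a,i}→{a}
  live n3: {a}→{a,i}
  live n4: {a}→∅
  live n5: ∅→∅
  live n6: ∅→∅
  live n7: ∅→∅

live-out(n1) = ["a"]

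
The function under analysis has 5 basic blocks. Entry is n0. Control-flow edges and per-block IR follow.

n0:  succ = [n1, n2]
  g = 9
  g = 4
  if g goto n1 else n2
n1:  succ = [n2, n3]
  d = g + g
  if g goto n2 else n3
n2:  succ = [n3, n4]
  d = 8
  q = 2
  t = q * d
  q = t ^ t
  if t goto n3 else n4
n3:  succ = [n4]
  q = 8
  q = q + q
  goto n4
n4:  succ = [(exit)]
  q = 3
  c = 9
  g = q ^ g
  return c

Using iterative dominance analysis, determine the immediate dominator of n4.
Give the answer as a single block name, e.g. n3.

idom tree: n1←n0 n2←n0 n3←n0 n4←n0
Dom at joins:
  n2: preds {n0,n1}: {n0} ∩ {n0,n1} = {n0}; idom=n0
  n3: preds {n1,n2}: {n0,n1} ∩ {n0,n2} = {n0}; idom=n0
  n4: preds {n2,n3}: {n0,n2} ∩ {n0,n3} = {n0}; idom=n0

idom(n4) = n0

Answer: n0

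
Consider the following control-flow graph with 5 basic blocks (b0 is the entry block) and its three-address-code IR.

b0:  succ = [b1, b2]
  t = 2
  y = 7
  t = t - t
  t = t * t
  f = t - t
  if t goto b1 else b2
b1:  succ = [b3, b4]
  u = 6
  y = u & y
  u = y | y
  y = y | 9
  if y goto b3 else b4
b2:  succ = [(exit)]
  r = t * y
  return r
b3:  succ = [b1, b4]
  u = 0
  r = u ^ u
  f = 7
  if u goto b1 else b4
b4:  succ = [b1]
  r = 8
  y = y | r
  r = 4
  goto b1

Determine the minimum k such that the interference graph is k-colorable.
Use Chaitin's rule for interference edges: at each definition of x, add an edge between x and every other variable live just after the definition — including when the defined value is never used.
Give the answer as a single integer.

Answer: 3

Analysis:
def/use:
  b0: {f,t,y} / ∅
  b1: {u,y} / {y}
  b2: {r} / {t,y}
  b3: {f,r,u} / ∅
  b4: {r,y} / {y}

Liveness:
  live b0: ∅→{t,y}
  live b1: {y}→{y}
  live b2: {t,y}→∅
  live b3: {y}→{y}
  live b4: {y}→{y}

Interference:
  f↔{t,u,y}
  r↔{u,y}
  t↔{f,y}
  u↔{f,r,y}
  y↔{f,r,t,u}

Chromatic number:
  {f,t,y} pairwise interfere (3-clique) ⇒ χ ≥ 3
  3-colouring: r0={y}  r1={f,r}  r2={t,u}
  χ = 3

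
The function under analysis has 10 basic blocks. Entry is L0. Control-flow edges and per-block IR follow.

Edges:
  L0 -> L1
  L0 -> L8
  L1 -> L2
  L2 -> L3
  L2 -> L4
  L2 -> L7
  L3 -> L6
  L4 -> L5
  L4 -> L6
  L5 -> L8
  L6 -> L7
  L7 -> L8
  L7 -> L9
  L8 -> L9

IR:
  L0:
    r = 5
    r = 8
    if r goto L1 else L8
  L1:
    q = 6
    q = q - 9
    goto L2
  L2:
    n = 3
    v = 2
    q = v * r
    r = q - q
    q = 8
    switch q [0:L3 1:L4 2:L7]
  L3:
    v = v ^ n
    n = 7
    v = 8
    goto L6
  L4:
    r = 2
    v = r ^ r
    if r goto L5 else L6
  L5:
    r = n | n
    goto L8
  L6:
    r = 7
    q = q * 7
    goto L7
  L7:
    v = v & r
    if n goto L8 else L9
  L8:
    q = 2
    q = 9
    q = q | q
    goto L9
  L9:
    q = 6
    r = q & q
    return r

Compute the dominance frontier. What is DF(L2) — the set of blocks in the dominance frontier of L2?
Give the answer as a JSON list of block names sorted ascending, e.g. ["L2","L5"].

Answer: ["L8", "L9"]

Working:
idom tree: L1←L0 L2←L1 L3←L2 L4←L2 L5←L4 L6←L2 L7←L2 L8←L0 L9←L0
Join-block Dom:
  L6: preds {L3,L4}: {L0,L1,L2,L3} ∩ {L0,L1,L2,L4} = {L0,L1,L2}; idom=L2
  L7: preds {L2,L6}: {L0,L1,L2} ∩ {L0,L1,L2,L6} = {L0,L1,L2}; idom=L2
  L8: preds {L0,L5,L7}: {L0} ∩ {L0,L1,L2,L4,L5} ∩ {L0,L1,L2,L7} = {L0}; idom=L0
  L9: preds {L7,L8}: {L0,L1,L2,L7} ∩ {L0,L8} = {L0}; idom=L0

Frontier:
  L6←L3: walk L3 to L2
  L6←L4: walk L4 to L2
  L7←L2: walk · to L2
  L7←L6: walk L6 to L2
  L8←L0: walk · to L0
  L8←L5: walk L5→L4→L2→L1 to L0
  L8←L7: walk L7→L2→L1 to L0
  L9←L7: walk L7→L2→L1 to L0
  L9←L8: walk L8 to L0
  L0 → ∅
  L1 → {L8,L9}
  L2 → {L8,L9}
  L3 → {L6}
  L4 → {L6,L8}
  L5 → {L8}
  L6 → {L7}
  L7 → {L8,L9}
  L8 → {L9}
  L9 → ∅

DF(L2) = ["L8", "L9"]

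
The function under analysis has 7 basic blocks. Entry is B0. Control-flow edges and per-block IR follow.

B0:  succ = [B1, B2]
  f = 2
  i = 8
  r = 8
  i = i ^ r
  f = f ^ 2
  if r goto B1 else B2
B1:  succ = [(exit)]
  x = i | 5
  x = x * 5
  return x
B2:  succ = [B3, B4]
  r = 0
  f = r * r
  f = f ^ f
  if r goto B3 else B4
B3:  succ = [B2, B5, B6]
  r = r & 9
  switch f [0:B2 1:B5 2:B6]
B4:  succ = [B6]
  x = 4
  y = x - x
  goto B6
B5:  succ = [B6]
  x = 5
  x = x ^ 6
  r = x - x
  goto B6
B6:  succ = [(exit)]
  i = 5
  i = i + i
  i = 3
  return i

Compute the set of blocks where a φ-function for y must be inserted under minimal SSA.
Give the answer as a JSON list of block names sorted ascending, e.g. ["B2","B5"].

Answer: ["B6"]

Analysis:
idom tree: B1←B0 B2←B0 B3←B2 B4←B2 B5←B3 B6←B2
Dom∩ at merges:
  B2: preds {B0,B3}: {B0} ∩ {B0,B2,B3} = {B0}; idom=B0
  B6: preds {B3,B4,B5}: {B0,B2,B3} ∩ {B0,B2,B4} ∩ {B0,B2,B3,B5} = {B0,B2}; idom=B2

DF derivation:
  B2←B0: walk · to B0
  B2←B3: walk B3→B2 to B0
  B6←B3: walk B3 to B2
  B6←B4: walk B4 to B2
  B6←B5: walk B5→B3 to B2
  B0: DF=∅
  B1: DF=∅
  B2: DF={B2}
  B3: DF={B2,B6}
  B4: DF={B6}
  B5: DF={B6}
  B6: DF=∅

φ for y: defs {B4}
  DF⁺ = {B6}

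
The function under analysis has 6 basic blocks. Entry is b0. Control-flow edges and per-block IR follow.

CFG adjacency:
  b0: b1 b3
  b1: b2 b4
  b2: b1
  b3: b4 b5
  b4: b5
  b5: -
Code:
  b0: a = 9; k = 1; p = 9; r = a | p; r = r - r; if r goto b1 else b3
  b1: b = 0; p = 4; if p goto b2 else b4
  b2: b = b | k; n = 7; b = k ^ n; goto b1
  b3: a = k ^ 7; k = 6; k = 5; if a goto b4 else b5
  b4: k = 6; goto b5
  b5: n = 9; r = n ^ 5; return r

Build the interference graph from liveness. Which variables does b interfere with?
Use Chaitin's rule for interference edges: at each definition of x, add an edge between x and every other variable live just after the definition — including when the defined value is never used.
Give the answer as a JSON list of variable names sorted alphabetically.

Answer: ["k", "p"]

Derivation:
def/use:
  b0: {a,k,p,r} / ∅
  b1: {b,p} / ∅
  b2: {b,n} / {b,k}
  b3: {a,k} / {k}
  b4: {k} / ∅
  b5: {n,r} / ∅

Live sets:
  b0 li=∅ lo={k}
  b1 li={k} lo={b,k}
  b2 li={b,k} lo={k}
  b3 li={k} lo=∅
  b4 li=∅ lo=∅
  b5 li=∅ lo=∅

Interference:
  a: {k,p}
  b: {k,p}
  k: {a,b,n,p,r}
  n: {k}
  p: {a,b,k}
  r: {k}

N(b) = ["k", "p"]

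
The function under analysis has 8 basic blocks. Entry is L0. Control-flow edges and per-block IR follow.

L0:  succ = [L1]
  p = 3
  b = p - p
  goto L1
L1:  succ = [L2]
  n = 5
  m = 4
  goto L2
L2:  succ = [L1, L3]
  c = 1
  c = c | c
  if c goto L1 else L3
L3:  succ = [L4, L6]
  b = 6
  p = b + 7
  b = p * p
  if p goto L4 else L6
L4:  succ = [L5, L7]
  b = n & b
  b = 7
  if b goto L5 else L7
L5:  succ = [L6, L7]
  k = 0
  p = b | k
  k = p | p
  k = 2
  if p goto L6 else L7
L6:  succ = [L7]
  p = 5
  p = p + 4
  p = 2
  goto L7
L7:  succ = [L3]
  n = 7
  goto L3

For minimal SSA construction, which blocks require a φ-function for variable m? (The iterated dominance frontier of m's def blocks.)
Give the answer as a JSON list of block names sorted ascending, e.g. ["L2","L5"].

Answer: ["L1"]

Analysis:
idom tree: L1←L0 L2←L1 L3←L2 L4←L3 L5←L4 L6←L3 L7←L3
Join-block Dom:
  L1: preds {L0,L2}: {L0} ∩ {L0,L1,L2} = {L0}; idom=L0
  L3: preds {L2,L7}: {L0,L1,L2} ∩ {L0,L1,L2,L3,L7} = {L0,L1,L2}; idom=L2
  L6: preds {L3,L5}: {L0,L1,L2,L3} ∩ {L0,L1,L2,L3,L4,L5} = {L0,L1,L2,L3}; idom=L3
  L7: preds {L4,L5,L6}: {L0,L1,L2,L3,L4} ∩ {L0,L1,L2,L3,L4,L5} ∩ {L0,L1,L2,L3,L6} = {L0,L1,L2,L3}; idom=L3

DF derivation:
  join L1 pred L0: · stop@L0
  join L1 pred L2: L2→L1 stop@L0
  join L3 pred L2: · stop@L2
  join L3 pred L7: L7→L3 stop@L2
  join L6 pred L3: · stop@L3
  join L6 pred L5: L5→L4 stop@L3
  join L7 pred L4: L4 stop@L3
  join L7 pred L5: L5→L4 stop@L3
  join L7 pred L6: L6 stop@L3
  L0: DF=∅
  L1: DF={L1}
  L2: DF={L1}
  L3: DF={L3}
  L4: DF={L6,L7}
  L5: DF={L6,L7}
  L6: DF={L7}
  L7: DF={L3}

φ for m: defs {L1}
  DF⁺ = {L1}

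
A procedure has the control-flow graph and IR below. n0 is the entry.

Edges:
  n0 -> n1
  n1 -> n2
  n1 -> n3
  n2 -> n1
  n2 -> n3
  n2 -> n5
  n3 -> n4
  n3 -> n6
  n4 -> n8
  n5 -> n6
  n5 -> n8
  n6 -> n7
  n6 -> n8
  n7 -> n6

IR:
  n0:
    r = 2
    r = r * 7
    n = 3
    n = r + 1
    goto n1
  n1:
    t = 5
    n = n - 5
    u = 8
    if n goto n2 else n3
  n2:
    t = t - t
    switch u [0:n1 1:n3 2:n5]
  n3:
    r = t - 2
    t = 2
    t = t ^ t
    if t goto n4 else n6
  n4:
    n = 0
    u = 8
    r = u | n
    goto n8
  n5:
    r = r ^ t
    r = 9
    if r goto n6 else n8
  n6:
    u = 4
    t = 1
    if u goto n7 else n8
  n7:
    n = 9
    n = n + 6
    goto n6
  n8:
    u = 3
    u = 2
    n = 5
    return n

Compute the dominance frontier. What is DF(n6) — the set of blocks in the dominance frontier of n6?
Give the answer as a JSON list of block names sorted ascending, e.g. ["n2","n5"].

idom tree: n1←n0 n2←n1 n3←n1 n4←n3 n5←n2 n6←n1 n7←n6 n8←n1
Join-block Dom:
  n1: preds {n0,n2}: {n0} ∩ {n0,n1,n2} = {n0}; idom=n0
  n3: preds {n1,n2}: {n0,n1} ∩ {n0,n1,n2} = {n0,n1}; idom=n1
  n6: preds {n3,n5,n7}: {n0,n1,n3} ∩ {n0,n1,n2,n5} ∩ {n0,n1,n6,n7} = {n0,n1}; idom=n1
  n8: preds {n4,n5,n6}: {n0,n1,n3,n4} ∩ {n0,n1,n2,n5} ∩ {n0,n1,n6} = {n0,n1}; idom=n1

DF walk-up:
  join n1 pred n0: · stop@n0
  join n1 pred n2: n2→n1 stop@n0
  join n3 pred n1: · stop@n1
  join n3 pred n2: n2 stop@n1
  join n6 pred n3: n3 stop@n1
  join n6 pred n5: n5→n2 stop@n1
  join n6 pred n7: n7→n6 stop@n1
  join n8 pred n4: n4→n3 stop@n1
  join n8 pred n5: n5→n2 stop@n1
  join n8 pred n6: n6 stop@n1
  DF(n0)=∅
  DF(n1)={n1}
  DF(n2)={n1,n3,n6,n8}
  DF(n3)={n6,n8}
  DF(n4)={n8}
  DF(n5)={n6,n8}
  DF(n6)={n6,n8}
  DF(n7)={n6}
  DF(n8)=∅

DF(n6) = ["n6", "n8"]

Answer: ["n6", "n8"]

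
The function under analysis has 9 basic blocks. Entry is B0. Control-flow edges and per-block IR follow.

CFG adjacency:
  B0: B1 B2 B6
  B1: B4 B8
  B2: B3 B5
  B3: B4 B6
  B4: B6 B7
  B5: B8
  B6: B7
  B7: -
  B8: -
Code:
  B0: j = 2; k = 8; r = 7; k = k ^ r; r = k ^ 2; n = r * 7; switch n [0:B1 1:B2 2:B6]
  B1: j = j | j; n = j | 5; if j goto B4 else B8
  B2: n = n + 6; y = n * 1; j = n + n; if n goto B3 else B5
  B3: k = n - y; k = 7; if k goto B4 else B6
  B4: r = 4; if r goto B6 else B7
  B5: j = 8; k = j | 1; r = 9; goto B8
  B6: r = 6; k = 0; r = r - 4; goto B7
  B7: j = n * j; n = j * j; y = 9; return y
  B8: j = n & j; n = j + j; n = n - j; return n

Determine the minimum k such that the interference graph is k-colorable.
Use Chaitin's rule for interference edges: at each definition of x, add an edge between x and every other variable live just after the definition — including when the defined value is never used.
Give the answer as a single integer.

Block summaries:
  B0 def {j,k,n,r} use ∅
  B1 def {j,n} use {j}
  B2 def {j,n,y} use {n}
  B3 def {k} use {n,y}
  B4 def {r} use ∅
  B5 def {j,k,r} use ∅
  B6 def {k,r} use ∅
  B7 def {j,n,y} use {j,n}
  B8 def {j,n} use {j,n}

Liveness:
  B0: in=∅ out={j,n}
  B1: in={j} out={j,n}
  B2: in={n} out={j,n,y}
  B3: in={j,n,y} out={j,n}
  B4: in={j,n} out={j,n}
  B5: in={n} out={j,n}
  B6: in={j,n} out={j,n}
  B7: in={j,n} out=∅
  B8: in={j,n} out=∅

Interference:
  j↔{k,n,r,y}
  k↔{j,n,r}
  n↔{j,k,r,y}
  r↔{j,k,n}
  y↔{j,n}

Chromatic number:
  lower bound: {j,k,n,r} mutually conflict ⇒ χ ≥ 4
  4-colouring: c0={j}  c1={n}  c2={k,y}  c3={r}
  χ = 4

Answer: 4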